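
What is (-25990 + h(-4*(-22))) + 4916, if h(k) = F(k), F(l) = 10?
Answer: -21064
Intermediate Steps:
h(k) = 10
(-25990 + h(-4*(-22))) + 4916 = (-25990 + 10) + 4916 = -25980 + 4916 = -21064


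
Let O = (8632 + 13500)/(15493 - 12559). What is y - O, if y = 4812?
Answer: 7048138/1467 ≈ 4804.5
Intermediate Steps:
O = 11066/1467 (O = 22132/2934 = 22132*(1/2934) = 11066/1467 ≈ 7.5433)
y - O = 4812 - 1*11066/1467 = 4812 - 11066/1467 = 7048138/1467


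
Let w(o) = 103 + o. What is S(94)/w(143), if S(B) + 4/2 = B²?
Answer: 4417/123 ≈ 35.911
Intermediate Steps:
S(B) = -2 + B²
S(94)/w(143) = (-2 + 94²)/(103 + 143) = (-2 + 8836)/246 = 8834*(1/246) = 4417/123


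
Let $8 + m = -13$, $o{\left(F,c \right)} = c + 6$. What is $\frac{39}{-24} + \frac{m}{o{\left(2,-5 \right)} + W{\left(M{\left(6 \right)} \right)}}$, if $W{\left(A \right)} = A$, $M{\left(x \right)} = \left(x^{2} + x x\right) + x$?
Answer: $- \frac{1195}{632} \approx -1.8908$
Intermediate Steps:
$o{\left(F,c \right)} = 6 + c$
$M{\left(x \right)} = x + 2 x^{2}$ ($M{\left(x \right)} = \left(x^{2} + x^{2}\right) + x = 2 x^{2} + x = x + 2 x^{2}$)
$m = -21$ ($m = -8 - 13 = -21$)
$\frac{39}{-24} + \frac{m}{o{\left(2,-5 \right)} + W{\left(M{\left(6 \right)} \right)}} = \frac{39}{-24} - \frac{21}{\left(6 - 5\right) + 6 \left(1 + 2 \cdot 6\right)} = 39 \left(- \frac{1}{24}\right) - \frac{21}{1 + 6 \left(1 + 12\right)} = - \frac{13}{8} - \frac{21}{1 + 6 \cdot 13} = - \frac{13}{8} - \frac{21}{1 + 78} = - \frac{13}{8} - \frac{21}{79} = - \frac{1195}{632}$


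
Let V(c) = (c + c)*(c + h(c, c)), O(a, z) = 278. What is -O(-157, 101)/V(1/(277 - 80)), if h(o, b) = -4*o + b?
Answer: 5394451/2 ≈ 2.6972e+6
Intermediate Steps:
h(o, b) = b - 4*o
V(c) = -4*c**2 (V(c) = (c + c)*(c + (c - 4*c)) = (2*c)*(c - 3*c) = (2*c)*(-2*c) = -4*c**2)
-O(-157, 101)/V(1/(277 - 80)) = -278/((-4/(277 - 80)**2)) = -278/((-4*(1/197)**2)) = -278/((-4*1/38809)) = -278/(-4/38809) = -278*(-38809)/4 = -1*(-5394451/2) = 5394451/2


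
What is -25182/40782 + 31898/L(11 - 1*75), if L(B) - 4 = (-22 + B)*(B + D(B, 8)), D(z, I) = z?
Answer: 85296671/37424282 ≈ 2.2792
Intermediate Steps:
L(B) = 4 + 2*B*(-22 + B) (L(B) = 4 + (-22 + B)*(B + B) = 4 + (-22 + B)*(2*B) = 4 + 2*B*(-22 + B))
-25182/40782 + 31898/L(11 - 1*75) = -25182/40782 + 31898/(4 - 44*(11 - 1*75) + 2*(11 - 1*75)²) = -25182*1/40782 + 31898/(4 - 44*(11 - 75) + 2*(11 - 75)²) = -4197/6797 + 31898/(4 - 44*(-64) + 2*(-64)²) = -4197/6797 + 31898/(4 + 2816 + 2*4096) = -4197/6797 + 31898/(4 + 2816 + 8192) = -4197/6797 + 31898/11012 = -4197/6797 + 31898*(1/11012) = -4197/6797 + 15949/5506 = 85296671/37424282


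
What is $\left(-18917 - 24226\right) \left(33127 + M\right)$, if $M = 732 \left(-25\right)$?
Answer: $-639681261$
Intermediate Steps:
$M = -18300$
$\left(-18917 - 24226\right) \left(33127 + M\right) = \left(-18917 - 24226\right) \left(33127 - 18300\right) = \left(-43143\right) 14827 = -639681261$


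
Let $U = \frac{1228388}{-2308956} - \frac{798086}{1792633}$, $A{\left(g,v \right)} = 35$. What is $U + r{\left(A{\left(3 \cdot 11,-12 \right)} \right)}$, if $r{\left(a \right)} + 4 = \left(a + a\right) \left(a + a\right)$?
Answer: $\frac{266592648637063}{54461983173} \approx 4895.0$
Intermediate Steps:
$r{\left(a \right)} = -4 + 4 a^{2}$ ($r{\left(a \right)} = -4 + \left(a + a\right) \left(a + a\right) = -4 + 2 a 2 a = -4 + 4 a^{2}$)
$U = - \frac{53220977945}{54461983173}$ ($U = 1228388 \left(- \frac{1}{2308956}\right) - \frac{798086}{1792633} = - \frac{16163}{30381} - \frac{798086}{1792633} = - \frac{53220977945}{54461983173} \approx -0.97721$)
$U + r{\left(A{\left(3 \cdot 11,-12 \right)} \right)} = - \frac{53220977945}{54461983173} - \left(4 - 4 \cdot 35^{2}\right) = - \frac{53220977945}{54461983173} + \left(-4 + 4 \cdot 1225\right) = - \frac{53220977945}{54461983173} + \left(-4 + 4900\right) = - \frac{53220977945}{54461983173} + 4896 = \frac{266592648637063}{54461983173}$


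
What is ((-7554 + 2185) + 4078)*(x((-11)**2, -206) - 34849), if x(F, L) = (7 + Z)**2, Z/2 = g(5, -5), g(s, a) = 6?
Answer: 44524008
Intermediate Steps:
Z = 12 (Z = 2*6 = 12)
x(F, L) = 361 (x(F, L) = (7 + 12)**2 = 19**2 = 361)
((-7554 + 2185) + 4078)*(x((-11)**2, -206) - 34849) = ((-7554 + 2185) + 4078)*(361 - 34849) = (-5369 + 4078)*(-34488) = -1291*(-34488) = 44524008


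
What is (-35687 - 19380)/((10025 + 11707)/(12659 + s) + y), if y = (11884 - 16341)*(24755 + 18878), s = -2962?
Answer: 533984699/1885797687125 ≈ 0.00028316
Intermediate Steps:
y = -194472281 (y = -4457*43633 = -194472281)
(-35687 - 19380)/((10025 + 11707)/(12659 + s) + y) = (-35687 - 19380)/((10025 + 11707)/(12659 - 2962) - 194472281) = -55067/(21732/9697 - 194472281) = -55067/(-1885797687125/9697) = -55067*(-9697/1885797687125) = 533984699/1885797687125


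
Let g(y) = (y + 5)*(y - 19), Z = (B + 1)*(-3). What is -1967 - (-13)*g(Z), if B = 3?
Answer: 854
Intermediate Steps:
Z = -12 (Z = (3 + 1)*(-3) = 4*(-3) = -12)
g(y) = (-19 + y)*(5 + y) (g(y) = (5 + y)*(-19 + y) = (-19 + y)*(5 + y))
-1967 - (-13)*g(Z) = -1967 - (-13)*(-95 + (-12)² - 14*(-12)) = -1967 - (-13)*(-95 + 144 + 168) = -1967 - (-13)*217 = -1967 - 1*(-2821) = -1967 + 2821 = 854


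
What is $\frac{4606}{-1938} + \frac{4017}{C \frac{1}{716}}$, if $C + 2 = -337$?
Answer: $- \frac{929263795}{109497} \approx -8486.7$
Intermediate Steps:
$C = -339$ ($C = -2 - 337 = -339$)
$\frac{4606}{-1938} + \frac{4017}{C \frac{1}{716}} = \frac{4606}{-1938} + \frac{4017}{\left(-339\right) \frac{1}{716}} = 4606 \left(- \frac{1}{1938}\right) + \frac{4017}{\left(-339\right) \frac{1}{716}} = - \frac{2303}{969} + \frac{4017}{- \frac{339}{716}} = - \frac{2303}{969} + 4017 \left(- \frac{716}{339}\right) = - \frac{2303}{969} - \frac{958724}{113} = - \frac{929263795}{109497}$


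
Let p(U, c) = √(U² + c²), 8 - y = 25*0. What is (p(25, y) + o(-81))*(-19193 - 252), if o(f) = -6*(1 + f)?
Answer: -9333600 - 19445*√689 ≈ -9.8440e+6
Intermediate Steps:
y = 8 (y = 8 - 25*0 = 8 - 1*0 = 8 + 0 = 8)
o(f) = -6 - 6*f
(p(25, y) + o(-81))*(-19193 - 252) = (√(25² + 8²) + (-6 - 6*(-81)))*(-19193 - 252) = (√(625 + 64) + (-6 + 486))*(-19445) = (√689 + 480)*(-19445) = (480 + √689)*(-19445) = -9333600 - 19445*√689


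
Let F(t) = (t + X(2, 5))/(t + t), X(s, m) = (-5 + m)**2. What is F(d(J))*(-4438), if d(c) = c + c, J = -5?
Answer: -2219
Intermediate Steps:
d(c) = 2*c
F(t) = 1/2 (F(t) = (t + (-5 + 5)**2)/(t + t) = (t + 0**2)/((2*t)) = (t + 0)*(1/(2*t)) = t*(1/(2*t)) = 1/2)
F(d(J))*(-4438) = (1/2)*(-4438) = -2219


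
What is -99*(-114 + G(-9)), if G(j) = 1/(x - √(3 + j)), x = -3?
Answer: 56529/5 - 33*I*√6/5 ≈ 11306.0 - 16.167*I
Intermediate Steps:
G(j) = 1/(-3 - √(3 + j))
-99*(-114 + G(-9)) = -99*(-114 - 1/(3 + √(3 - 9))) = -99*(-114 - 1/(3 + √(-6))) = -99*(-114 - 1/(3 + I*√6)) = 11286 + 99/(3 + I*√6)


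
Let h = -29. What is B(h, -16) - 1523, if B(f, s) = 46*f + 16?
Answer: -2841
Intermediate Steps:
B(f, s) = 16 + 46*f
B(h, -16) - 1523 = (16 + 46*(-29)) - 1523 = (16 - 1334) - 1523 = -1318 - 1523 = -2841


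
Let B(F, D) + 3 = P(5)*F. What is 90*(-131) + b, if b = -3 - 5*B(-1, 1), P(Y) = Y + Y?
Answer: -11728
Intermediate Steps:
P(Y) = 2*Y
B(F, D) = -3 + 10*F (B(F, D) = -3 + (2*5)*F = -3 + 10*F)
b = 62 (b = -3 - 5*(-3 + 10*(-1)) = -3 - 5*(-3 - 10) = -3 - 5*(-13) = -3 + 65 = 62)
90*(-131) + b = 90*(-131) + 62 = -11790 + 62 = -11728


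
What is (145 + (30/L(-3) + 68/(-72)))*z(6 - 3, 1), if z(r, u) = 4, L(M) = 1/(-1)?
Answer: 4106/9 ≈ 456.22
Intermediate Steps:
L(M) = -1
(145 + (30/L(-3) + 68/(-72)))*z(6 - 3, 1) = (145 + (30/(-1) + 68/(-72)))*4 = (145 + (30*(-1) + 68*(-1/72)))*4 = (145 + (-30 - 17/18))*4 = (145 - 557/18)*4 = (2053/18)*4 = 4106/9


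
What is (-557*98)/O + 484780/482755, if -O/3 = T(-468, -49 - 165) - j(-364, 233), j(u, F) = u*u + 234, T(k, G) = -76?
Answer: 16679341361/19233828159 ≈ 0.86719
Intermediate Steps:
j(u, F) = 234 + u² (j(u, F) = u² + 234 = 234 + u²)
O = 398418 (O = -3*(-76 - (234 + (-364)²)) = -3*(-76 - (234 + 132496)) = -3*(-76 - 1*132730) = -3*(-76 - 132730) = -3*(-132806) = 398418)
(-557*98)/O + 484780/482755 = -557*98/398418 + 484780/482755 = -54586*1/398418 + 484780*(1/482755) = -27293/199209 + 96956/96551 = 16679341361/19233828159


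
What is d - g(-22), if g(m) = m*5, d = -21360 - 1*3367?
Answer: -24617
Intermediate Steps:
d = -24727 (d = -21360 - 3367 = -24727)
g(m) = 5*m
d - g(-22) = -24727 - 5*(-22) = -24727 - 1*(-110) = -24727 + 110 = -24617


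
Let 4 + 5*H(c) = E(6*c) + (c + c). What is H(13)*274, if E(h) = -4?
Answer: 4932/5 ≈ 986.40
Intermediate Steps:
H(c) = -8/5 + 2*c/5 (H(c) = -⅘ + (-4 + (c + c))/5 = -⅘ + (-4 + 2*c)/5 = -⅘ + (-⅘ + 2*c/5) = -8/5 + 2*c/5)
H(13)*274 = (-8/5 + (⅖)*13)*274 = (-8/5 + 26/5)*274 = (18/5)*274 = 4932/5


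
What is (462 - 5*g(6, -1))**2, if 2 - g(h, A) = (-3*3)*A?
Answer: 247009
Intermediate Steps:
g(h, A) = 2 + 9*A (g(h, A) = 2 - (-3*3)*A = 2 - (-9)*A = 2 + 9*A)
(462 - 5*g(6, -1))**2 = (462 - 5*(2 + 9*(-1)))**2 = (462 - 5*(2 - 9))**2 = (462 - 5*(-7))**2 = (462 + 35)**2 = 497**2 = 247009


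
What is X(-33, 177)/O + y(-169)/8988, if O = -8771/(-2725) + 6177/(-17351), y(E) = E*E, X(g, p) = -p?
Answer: -17838284583761/304138856112 ≈ -58.652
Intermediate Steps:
y(E) = E²
O = 135353296/47281475 (O = -8771*(-1/2725) + 6177*(-1/17351) = 8771/2725 - 6177/17351 = 135353296/47281475 ≈ 2.8627)
X(-33, 177)/O + y(-169)/8988 = (-1*177)/(135353296/47281475) + (-169)²/8988 = -177*47281475/135353296 + 28561*(1/8988) = -8368821075/135353296 + 28561/8988 = -17838284583761/304138856112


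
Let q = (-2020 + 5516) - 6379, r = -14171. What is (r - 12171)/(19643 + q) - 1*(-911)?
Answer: 7621009/8380 ≈ 909.43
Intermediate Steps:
q = -2883 (q = 3496 - 6379 = -2883)
(r - 12171)/(19643 + q) - 1*(-911) = (-14171 - 12171)/(19643 - 2883) - 1*(-911) = -26342/16760 + 911 = -26342*1/16760 + 911 = -13171/8380 + 911 = 7621009/8380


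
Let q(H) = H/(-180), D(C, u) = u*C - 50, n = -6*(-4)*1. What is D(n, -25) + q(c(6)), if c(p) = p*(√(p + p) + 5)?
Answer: -3901/6 - √3/15 ≈ -650.28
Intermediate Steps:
n = 24 (n = 24*1 = 24)
D(C, u) = -50 + C*u (D(C, u) = C*u - 50 = -50 + C*u)
c(p) = p*(5 + √2*√p) (c(p) = p*(√(2*p) + 5) = p*(√2*√p + 5) = p*(5 + √2*√p))
q(H) = -H/180 (q(H) = H*(-1/180) = -H/180)
D(n, -25) + q(c(6)) = (-50 + 24*(-25)) - (5*6 + √2*6^(3/2))/180 = (-50 - 600) - (30 + √2*(6*√6))/180 = -650 - (30 + 12*√3)/180 = -650 + (-⅙ - √3/15) = -3901/6 - √3/15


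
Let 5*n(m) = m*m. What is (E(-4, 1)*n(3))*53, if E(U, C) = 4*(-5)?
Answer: -1908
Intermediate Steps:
E(U, C) = -20
n(m) = m**2/5 (n(m) = (m*m)/5 = m**2/5)
(E(-4, 1)*n(3))*53 = -4*3**2*53 = -4*9*53 = -20*9/5*53 = -36*53 = -1908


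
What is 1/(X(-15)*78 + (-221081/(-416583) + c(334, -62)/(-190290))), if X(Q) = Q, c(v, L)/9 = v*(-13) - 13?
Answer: -5284771938/6179290002515 ≈ -0.00085524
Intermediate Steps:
c(v, L) = -117 - 117*v (c(v, L) = 9*(v*(-13) - 13) = 9*(-13*v - 13) = 9*(-13 - 13*v) = -117 - 117*v)
1/(X(-15)*78 + (-221081/(-416583) + c(334, -62)/(-190290))) = 1/(-15*78 + (-221081/(-416583) + (-117 - 117*334)/(-190290))) = 1/(-1170 + (-221081*(-1/416583) + (-117 - 39078)*(-1/190290))) = 1/(-1170 + (221081/416583 - 39195*(-1/190290))) = 1/(-1170 + (221081/416583 + 2613/12686)) = 1/(-1170 + 3893164945/5284771938) = 1/(-6179290002515/5284771938) = -5284771938/6179290002515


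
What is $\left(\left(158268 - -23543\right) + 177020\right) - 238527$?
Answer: $120304$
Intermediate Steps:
$\left(\left(158268 - -23543\right) + 177020\right) - 238527 = \left(\left(158268 + 23543\right) + 177020\right) - 238527 = \left(181811 + 177020\right) - 238527 = 358831 - 238527 = 120304$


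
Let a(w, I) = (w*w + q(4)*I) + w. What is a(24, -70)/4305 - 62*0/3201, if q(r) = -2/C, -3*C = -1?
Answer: 68/287 ≈ 0.23693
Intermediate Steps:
C = ⅓ (C = -⅓*(-1) = ⅓ ≈ 0.33333)
q(r) = -6 (q(r) = -2/⅓ = -2*3 = -6)
a(w, I) = w + w² - 6*I (a(w, I) = (w*w - 6*I) + w = (w² - 6*I) + w = w + w² - 6*I)
a(24, -70)/4305 - 62*0/3201 = (24 + 24² - 6*(-70))/4305 - 62*0/3201 = (24 + 576 + 420)*(1/4305) + 0*(1/3201) = 1020*(1/4305) + 0 = 68/287 + 0 = 68/287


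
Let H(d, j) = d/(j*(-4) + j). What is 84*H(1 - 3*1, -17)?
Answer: -56/17 ≈ -3.2941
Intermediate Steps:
H(d, j) = -d/(3*j) (H(d, j) = d/(-4*j + j) = d/((-3*j)) = (-1/(3*j))*d = -d/(3*j))
84*H(1 - 3*1, -17) = 84*(-⅓*(1 - 3*1)/(-17)) = 84*(-⅓*(1 - 3)*(-1/17)) = 84*(-⅓*(-2)*(-1/17)) = 84*(-2/51) = -56/17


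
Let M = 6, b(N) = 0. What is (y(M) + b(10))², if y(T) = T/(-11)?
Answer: 36/121 ≈ 0.29752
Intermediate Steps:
y(T) = -T/11 (y(T) = T*(-1/11) = -T/11)
(y(M) + b(10))² = (-1/11*6 + 0)² = (-6/11 + 0)² = (-6/11)² = 36/121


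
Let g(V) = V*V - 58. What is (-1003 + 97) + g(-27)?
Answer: -235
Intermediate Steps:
g(V) = -58 + V² (g(V) = V² - 58 = -58 + V²)
(-1003 + 97) + g(-27) = (-1003 + 97) + (-58 + (-27)²) = -906 + (-58 + 729) = -906 + 671 = -235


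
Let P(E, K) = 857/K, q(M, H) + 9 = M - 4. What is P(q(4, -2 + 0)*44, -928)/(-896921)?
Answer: 857/832342688 ≈ 1.0296e-6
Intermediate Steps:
q(M, H) = -13 + M (q(M, H) = -9 + (M - 4) = -9 + (-4 + M) = -13 + M)
P(q(4, -2 + 0)*44, -928)/(-896921) = (857/(-928))/(-896921) = (857*(-1/928))*(-1/896921) = -857/928*(-1/896921) = 857/832342688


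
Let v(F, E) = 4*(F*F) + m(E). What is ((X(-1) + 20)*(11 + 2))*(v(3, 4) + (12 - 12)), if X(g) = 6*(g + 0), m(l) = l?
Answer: 7280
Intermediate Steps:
X(g) = 6*g
v(F, E) = E + 4*F**2 (v(F, E) = 4*(F*F) + E = 4*F**2 + E = E + 4*F**2)
((X(-1) + 20)*(11 + 2))*(v(3, 4) + (12 - 12)) = ((6*(-1) + 20)*(11 + 2))*((4 + 4*3**2) + (12 - 12)) = ((-6 + 20)*13)*((4 + 4*9) + 0) = (14*13)*((4 + 36) + 0) = 182*(40 + 0) = 182*40 = 7280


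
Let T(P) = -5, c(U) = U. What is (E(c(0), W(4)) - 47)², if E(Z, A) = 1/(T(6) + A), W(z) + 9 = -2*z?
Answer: 1071225/484 ≈ 2213.3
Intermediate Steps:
W(z) = -9 - 2*z
E(Z, A) = 1/(-5 + A)
(E(c(0), W(4)) - 47)² = (1/(-5 + (-9 - 2*4)) - 47)² = (1/(-5 + (-9 - 8)) - 47)² = (1/(-5 - 17) - 47)² = (1/(-22) - 47)² = (-1/22 - 47)² = (-1035/22)² = 1071225/484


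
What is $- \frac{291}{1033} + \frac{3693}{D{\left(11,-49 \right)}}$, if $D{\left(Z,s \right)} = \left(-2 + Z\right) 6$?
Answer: $\frac{1266385}{18594} \approx 68.107$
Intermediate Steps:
$D{\left(Z,s \right)} = -12 + 6 Z$
$- \frac{291}{1033} + \frac{3693}{D{\left(11,-49 \right)}} = - \frac{291}{1033} + \frac{3693}{-12 + 6 \cdot 11} = \left(-291\right) \frac{1}{1033} + \frac{3693}{-12 + 66} = - \frac{291}{1033} + \frac{3693}{54} = - \frac{291}{1033} + 3693 \cdot \frac{1}{54} = - \frac{291}{1033} + \frac{1231}{18} = \frac{1266385}{18594}$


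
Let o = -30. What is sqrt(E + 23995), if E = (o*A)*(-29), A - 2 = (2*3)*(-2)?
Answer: sqrt(15295) ≈ 123.67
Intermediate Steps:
A = -10 (A = 2 + (2*3)*(-2) = 2 + 6*(-2) = 2 - 12 = -10)
E = -8700 (E = -30*(-10)*(-29) = 300*(-29) = -8700)
sqrt(E + 23995) = sqrt(-8700 + 23995) = sqrt(15295)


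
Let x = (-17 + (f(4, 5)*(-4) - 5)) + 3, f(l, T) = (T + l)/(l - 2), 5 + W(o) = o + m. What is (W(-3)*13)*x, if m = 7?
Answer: 481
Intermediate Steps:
W(o) = 2 + o (W(o) = -5 + (o + 7) = -5 + (7 + o) = 2 + o)
f(l, T) = (T + l)/(-2 + l)
x = -37 (x = (-17 + (((5 + 4)/(-2 + 4))*(-4) - 5)) + 3 = (-17 + ((9/2)*(-4) - 5)) + 3 = (-17 + (-18 - 5)) + 3 = (-17 - 23) + 3 = -40 + 3 = -37)
(W(-3)*13)*x = ((2 - 3)*13)*(-37) = -1*13*(-37) = -13*(-37) = 481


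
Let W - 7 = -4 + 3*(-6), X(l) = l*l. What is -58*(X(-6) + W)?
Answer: -1218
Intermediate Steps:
X(l) = l**2
W = -15 (W = 7 + (-4 + 3*(-6)) = 7 + (-4 - 18) = 7 - 22 = -15)
-58*(X(-6) + W) = -58*((-6)**2 - 15) = -58*(36 - 15) = -58*21 = -1218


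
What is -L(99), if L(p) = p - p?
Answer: 0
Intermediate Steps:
L(p) = 0
-L(99) = -1*0 = 0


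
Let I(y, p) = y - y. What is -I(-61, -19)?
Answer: 0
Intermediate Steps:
I(y, p) = 0
-I(-61, -19) = -1*0 = 0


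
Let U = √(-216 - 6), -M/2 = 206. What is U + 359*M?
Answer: -147908 + I*√222 ≈ -1.4791e+5 + 14.9*I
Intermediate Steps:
M = -412 (M = -2*206 = -412)
U = I*√222 (U = √(-222) = I*√222 ≈ 14.9*I)
U + 359*M = I*√222 + 359*(-412) = I*√222 - 147908 = -147908 + I*√222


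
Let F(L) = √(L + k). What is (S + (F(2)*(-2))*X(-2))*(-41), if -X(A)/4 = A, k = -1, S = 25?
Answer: -369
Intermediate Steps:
F(L) = √(-1 + L) (F(L) = √(L - 1) = √(-1 + L))
X(A) = -4*A
(S + (F(2)*(-2))*X(-2))*(-41) = (25 + (√(-1 + 2)*(-2))*(-4*(-2)))*(-41) = (25 + (√1*(-2))*8)*(-41) = (25 + (1*(-2))*8)*(-41) = (25 - 2*8)*(-41) = (25 - 16)*(-41) = 9*(-41) = -369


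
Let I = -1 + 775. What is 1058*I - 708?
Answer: 818184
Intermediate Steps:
I = 774
1058*I - 708 = 1058*774 - 708 = 818892 - 708 = 818184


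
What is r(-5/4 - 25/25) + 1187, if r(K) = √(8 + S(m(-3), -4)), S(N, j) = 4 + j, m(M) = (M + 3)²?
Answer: 1187 + 2*√2 ≈ 1189.8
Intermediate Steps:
m(M) = (3 + M)²
r(K) = 2*√2 (r(K) = √(8 + (4 - 4)) = √(8 + 0) = √8 = 2*√2)
r(-5/4 - 25/25) + 1187 = 2*√2 + 1187 = 1187 + 2*√2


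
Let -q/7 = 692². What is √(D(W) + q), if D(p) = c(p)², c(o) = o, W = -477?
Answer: I*√3124519 ≈ 1767.6*I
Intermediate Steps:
q = -3352048 (q = -7*692² = -7*478864 = -3352048)
D(p) = p²
√(D(W) + q) = √((-477)² - 3352048) = √(227529 - 3352048) = √(-3124519) = I*√3124519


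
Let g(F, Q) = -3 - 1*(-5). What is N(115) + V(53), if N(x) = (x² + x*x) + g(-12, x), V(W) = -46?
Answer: 26406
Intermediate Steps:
g(F, Q) = 2 (g(F, Q) = -3 + 5 = 2)
N(x) = 2 + 2*x² (N(x) = (x² + x*x) + 2 = (x² + x²) + 2 = 2*x² + 2 = 2 + 2*x²)
N(115) + V(53) = (2 + 2*115²) - 46 = (2 + 2*13225) - 46 = (2 + 26450) - 46 = 26452 - 46 = 26406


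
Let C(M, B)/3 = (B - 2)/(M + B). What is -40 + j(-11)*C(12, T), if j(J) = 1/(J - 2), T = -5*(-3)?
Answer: -361/9 ≈ -40.111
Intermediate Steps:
T = 15
j(J) = 1/(-2 + J)
C(M, B) = 3*(-2 + B)/(B + M) (C(M, B) = 3*((B - 2)/(M + B)) = 3*((-2 + B)/(B + M)) = 3*(-2 + B)/(B + M))
-40 + j(-11)*C(12, T) = -40 + (3*(-2 + 15)/(15 + 12))/(-2 - 11) = -40 + (3*13/27)/(-13) = -40 - 3*13/(13*27) = -40 - 1/13*13/9 = -40 - 1/9 = -361/9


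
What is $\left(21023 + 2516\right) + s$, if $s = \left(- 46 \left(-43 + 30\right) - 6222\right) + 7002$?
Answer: $24917$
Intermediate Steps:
$s = 1378$ ($s = \left(\left(-46\right) \left(-13\right) - 6222\right) + 7002 = \left(598 - 6222\right) + 7002 = -5624 + 7002 = 1378$)
$\left(21023 + 2516\right) + s = \left(21023 + 2516\right) + 1378 = 23539 + 1378 = 24917$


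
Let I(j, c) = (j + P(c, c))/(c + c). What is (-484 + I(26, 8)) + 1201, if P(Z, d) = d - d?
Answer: 5749/8 ≈ 718.63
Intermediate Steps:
P(Z, d) = 0
I(j, c) = j/(2*c) (I(j, c) = (j + 0)/(c + c) = j/((2*c)) = j*(1/(2*c)) = j/(2*c))
(-484 + I(26, 8)) + 1201 = (-484 + (½)*26/8) + 1201 = (-484 + (½)*26*(⅛)) + 1201 = (-484 + 13/8) + 1201 = -3859/8 + 1201 = 5749/8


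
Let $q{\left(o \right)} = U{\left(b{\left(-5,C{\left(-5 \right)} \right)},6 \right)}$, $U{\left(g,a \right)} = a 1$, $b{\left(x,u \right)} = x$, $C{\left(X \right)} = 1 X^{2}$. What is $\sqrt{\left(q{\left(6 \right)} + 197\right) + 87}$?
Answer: $\sqrt{290} \approx 17.029$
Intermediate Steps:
$C{\left(X \right)} = X^{2}$
$U{\left(g,a \right)} = a$
$q{\left(o \right)} = 6$
$\sqrt{\left(q{\left(6 \right)} + 197\right) + 87} = \sqrt{\left(6 + 197\right) + 87} = \sqrt{203 + 87} = \sqrt{290}$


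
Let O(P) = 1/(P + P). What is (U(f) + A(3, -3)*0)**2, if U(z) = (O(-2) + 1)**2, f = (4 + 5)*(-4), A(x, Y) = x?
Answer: 81/256 ≈ 0.31641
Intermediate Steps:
O(P) = 1/(2*P)
f = -36 (f = 9*(-4) = -36)
U(z) = 9/16 (U(z) = ((1/2)/(-2) + 1)**2 = ((1/2)*(-1/2) + 1)**2 = (-1/4 + 1)**2 = (3/4)**2 = 9/16)
(U(f) + A(3, -3)*0)**2 = (9/16 + 3*0)**2 = (9/16 + 0)**2 = (9/16)**2 = 81/256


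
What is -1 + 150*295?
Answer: 44249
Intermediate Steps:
-1 + 150*295 = -1 + 44250 = 44249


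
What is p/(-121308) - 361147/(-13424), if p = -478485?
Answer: 4186100243/135703216 ≈ 30.847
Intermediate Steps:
p/(-121308) - 361147/(-13424) = -478485/(-121308) - 361147/(-13424) = -478485*(-1/121308) - 361147*(-1/13424) = 159495/40436 + 361147/13424 = 4186100243/135703216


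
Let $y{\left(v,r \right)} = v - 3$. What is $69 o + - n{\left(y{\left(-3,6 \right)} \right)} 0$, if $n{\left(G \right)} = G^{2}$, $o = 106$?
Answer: $7314$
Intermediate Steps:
$y{\left(v,r \right)} = -3 + v$ ($y{\left(v,r \right)} = v - 3 = -3 + v$)
$69 o + - n{\left(y{\left(-3,6 \right)} \right)} 0 = 69 \cdot 106 + - \left(-3 - 3\right)^{2} \cdot 0 = 7314 + - \left(-6\right)^{2} \cdot 0 = 7314 + \left(-1\right) 36 \cdot 0 = 7314 - 0 = 7314 + 0 = 7314$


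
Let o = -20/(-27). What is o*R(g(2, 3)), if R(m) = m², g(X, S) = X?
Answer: 80/27 ≈ 2.9630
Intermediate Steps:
o = 20/27 (o = -20*(-1/27) = 20/27 ≈ 0.74074)
o*R(g(2, 3)) = (20/27)*2² = (20/27)*4 = 80/27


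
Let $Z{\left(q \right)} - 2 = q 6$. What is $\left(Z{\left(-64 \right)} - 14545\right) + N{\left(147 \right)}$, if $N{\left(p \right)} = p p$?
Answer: $6682$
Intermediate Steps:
$Z{\left(q \right)} = 2 + 6 q$ ($Z{\left(q \right)} = 2 + q 6 = 2 + 6 q$)
$N{\left(p \right)} = p^{2}$
$\left(Z{\left(-64 \right)} - 14545\right) + N{\left(147 \right)} = \left(\left(2 + 6 \left(-64\right)\right) - 14545\right) + 147^{2} = \left(\left(2 - 384\right) - 14545\right) + 21609 = \left(-382 - 14545\right) + 21609 = -14927 + 21609 = 6682$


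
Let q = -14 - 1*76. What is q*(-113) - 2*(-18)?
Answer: 10206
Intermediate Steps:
q = -90 (q = -14 - 76 = -90)
q*(-113) - 2*(-18) = -90*(-113) - 2*(-18) = 10170 + 36 = 10206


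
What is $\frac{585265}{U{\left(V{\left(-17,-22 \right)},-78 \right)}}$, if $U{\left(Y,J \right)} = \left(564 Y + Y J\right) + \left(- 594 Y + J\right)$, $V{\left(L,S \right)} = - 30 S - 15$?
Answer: $- \frac{585265}{69738} \approx -8.3923$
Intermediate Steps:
$V{\left(L,S \right)} = -15 - 30 S$
$U{\left(Y,J \right)} = J - 30 Y + J Y$ ($U{\left(Y,J \right)} = \left(564 Y + J Y\right) + \left(J - 594 Y\right) = J - 30 Y + J Y$)
$\frac{585265}{U{\left(V{\left(-17,-22 \right)},-78 \right)}} = \frac{585265}{-78 - 30 \left(-15 - -660\right) - 78 \left(-15 - -660\right)} = \frac{585265}{-78 - 30 \left(-15 + 660\right) - 78 \left(-15 + 660\right)} = \frac{585265}{-78 - 19350 - 50310} = \frac{585265}{-69738} = 585265 \left(- \frac{1}{69738}\right) = - \frac{585265}{69738}$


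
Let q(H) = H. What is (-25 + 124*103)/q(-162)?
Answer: -4249/54 ≈ -78.685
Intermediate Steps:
(-25 + 124*103)/q(-162) = (-25 + 124*103)/(-162) = (-25 + 12772)*(-1/162) = 12747*(-1/162) = -4249/54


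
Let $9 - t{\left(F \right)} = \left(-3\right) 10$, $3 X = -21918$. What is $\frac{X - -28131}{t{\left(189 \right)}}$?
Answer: $\frac{20825}{39} \approx 533.97$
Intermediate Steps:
$X = -7306$ ($X = \frac{1}{3} \left(-21918\right) = -7306$)
$t{\left(F \right)} = 39$ ($t{\left(F \right)} = 9 - \left(-3\right) 10 = 9 - -30 = 9 + 30 = 39$)
$\frac{X - -28131}{t{\left(189 \right)}} = \frac{-7306 - -28131}{39} = \left(-7306 + 28131\right) \frac{1}{39} = 20825 \cdot \frac{1}{39} = \frac{20825}{39}$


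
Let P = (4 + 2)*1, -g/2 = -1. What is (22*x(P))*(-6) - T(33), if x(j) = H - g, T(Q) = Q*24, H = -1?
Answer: -396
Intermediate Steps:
T(Q) = 24*Q
g = 2 (g = -2*(-1) = 2)
P = 6 (P = 6*1 = 6)
x(j) = -3 (x(j) = -1 - 1*2 = -1 - 2 = -3)
(22*x(P))*(-6) - T(33) = (22*(-3))*(-6) - 24*33 = -66*(-6) - 1*792 = 396 - 792 = -396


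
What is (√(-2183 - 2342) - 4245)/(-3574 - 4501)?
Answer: 849/1615 - I*√181/1615 ≈ 0.5257 - 0.0083304*I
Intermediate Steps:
(√(-2183 - 2342) - 4245)/(-3574 - 4501) = (√(-4525) - 4245)/(-8075) = (5*I*√181 - 4245)*(-1/8075) = (-4245 + 5*I*√181)*(-1/8075) = 849/1615 - I*√181/1615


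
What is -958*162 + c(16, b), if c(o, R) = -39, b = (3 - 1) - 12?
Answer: -155235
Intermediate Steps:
b = -10 (b = 2 - 12 = -10)
-958*162 + c(16, b) = -958*162 - 39 = -155196 - 39 = -155235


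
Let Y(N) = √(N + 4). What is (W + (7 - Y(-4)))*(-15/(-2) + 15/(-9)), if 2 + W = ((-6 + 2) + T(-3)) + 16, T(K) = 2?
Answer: 665/6 ≈ 110.83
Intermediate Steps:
Y(N) = √(4 + N)
W = 12 (W = -2 + (((-6 + 2) + 2) + 16) = -2 + ((-4 + 2) + 16) = -2 + (-2 + 16) = -2 + 14 = 12)
(W + (7 - Y(-4)))*(-15/(-2) + 15/(-9)) = (12 + (7 - √(4 - 4)))*(-15/(-2) + 15/(-9)) = (12 + (7 - √0))*(-15*(-½) + 15*(-⅑)) = (12 + (7 - 1*0))*(15/2 - 5/3) = (12 + (7 + 0))*(35/6) = (12 + 7)*(35/6) = 19*(35/6) = 665/6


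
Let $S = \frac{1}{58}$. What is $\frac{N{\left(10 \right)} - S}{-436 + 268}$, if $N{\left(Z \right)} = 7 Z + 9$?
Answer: $- \frac{1527}{3248} \approx -0.47014$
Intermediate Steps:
$N{\left(Z \right)} = 9 + 7 Z$
$S = \frac{1}{58} \approx 0.017241$
$\frac{N{\left(10 \right)} - S}{-436 + 268} = \frac{\left(9 + 7 \cdot 10\right) - \frac{1}{58}}{-436 + 268} = \frac{\left(9 + 70\right) - \frac{1}{58}}{-168} = - \frac{79 - \frac{1}{58}}{168} = \left(- \frac{1}{168}\right) \frac{4581}{58} = - \frac{1527}{3248}$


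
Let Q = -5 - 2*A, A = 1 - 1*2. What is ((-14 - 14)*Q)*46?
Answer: 3864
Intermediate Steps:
A = -1 (A = 1 - 2 = -1)
Q = -3 (Q = -5 - 2*(-1) = -5 + 2 = -3)
((-14 - 14)*Q)*46 = ((-14 - 14)*(-3))*46 = -28*(-3)*46 = 84*46 = 3864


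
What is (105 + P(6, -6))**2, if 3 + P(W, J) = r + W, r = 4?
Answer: 12544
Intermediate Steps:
P(W, J) = 1 + W (P(W, J) = -3 + (4 + W) = 1 + W)
(105 + P(6, -6))**2 = (105 + (1 + 6))**2 = (105 + 7)**2 = 112**2 = 12544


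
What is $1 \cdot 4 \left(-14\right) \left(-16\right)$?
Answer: $896$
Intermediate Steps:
$1 \cdot 4 \left(-14\right) \left(-16\right) = 4 \left(-14\right) \left(-16\right) = \left(-56\right) \left(-16\right) = 896$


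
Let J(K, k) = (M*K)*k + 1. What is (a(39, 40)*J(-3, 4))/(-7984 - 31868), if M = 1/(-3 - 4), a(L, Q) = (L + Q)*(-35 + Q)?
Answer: -7505/278964 ≈ -0.026903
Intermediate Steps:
a(L, Q) = (-35 + Q)*(L + Q)
M = -1/7 (M = 1/(-7) = -1/7 ≈ -0.14286)
J(K, k) = 1 - K*k/7 (J(K, k) = (-K/7)*k + 1 = -K*k/7 + 1 = 1 - K*k/7)
(a(39, 40)*J(-3, 4))/(-7984 - 31868) = ((40**2 - 35*39 - 35*40 + 39*40)*(1 - 1/7*(-3)*4))/(-7984 - 31868) = ((1600 - 1365 - 1400 + 1560)*(1 + 12/7))/(-39852) = (395*(19/7))*(-1/39852) = (7505/7)*(-1/39852) = -7505/278964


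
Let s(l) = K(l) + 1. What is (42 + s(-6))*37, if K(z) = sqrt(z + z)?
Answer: 1591 + 74*I*sqrt(3) ≈ 1591.0 + 128.17*I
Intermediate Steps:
K(z) = sqrt(2)*sqrt(z) (K(z) = sqrt(2*z) = sqrt(2)*sqrt(z))
s(l) = 1 + sqrt(2)*sqrt(l) (s(l) = sqrt(2)*sqrt(l) + 1 = 1 + sqrt(2)*sqrt(l))
(42 + s(-6))*37 = (42 + (1 + sqrt(2)*sqrt(-6)))*37 = (42 + (1 + sqrt(2)*(I*sqrt(6))))*37 = (42 + (1 + 2*I*sqrt(3)))*37 = (43 + 2*I*sqrt(3))*37 = 1591 + 74*I*sqrt(3)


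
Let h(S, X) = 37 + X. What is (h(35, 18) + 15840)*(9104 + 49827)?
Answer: 936708245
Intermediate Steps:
(h(35, 18) + 15840)*(9104 + 49827) = ((37 + 18) + 15840)*(9104 + 49827) = (55 + 15840)*58931 = 15895*58931 = 936708245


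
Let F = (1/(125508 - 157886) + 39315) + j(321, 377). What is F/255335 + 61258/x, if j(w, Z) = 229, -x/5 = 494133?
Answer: 106275818543363/817022887538358 ≈ 0.13008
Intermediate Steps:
x = -2470665 (x = -5*494133 = -2470665)
F = 1280355631/32378 (F = (1/(125508 - 157886) + 39315) + 229 = (1/(-32378) + 39315) + 229 = (-1/32378 + 39315) + 229 = 1272941069/32378 + 229 = 1280355631/32378 ≈ 39544.)
F/255335 + 61258/x = (1280355631/32378)/255335 + 61258/(-2470665) = (1280355631/32378)*(1/255335) + 61258*(-1/2470665) = 1280355631/8267236630 - 61258/2470665 = 106275818543363/817022887538358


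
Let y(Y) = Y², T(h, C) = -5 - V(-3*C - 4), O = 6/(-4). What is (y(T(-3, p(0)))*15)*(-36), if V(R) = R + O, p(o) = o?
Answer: -135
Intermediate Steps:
O = -3/2 (O = 6*(-¼) = -3/2 ≈ -1.5000)
V(R) = -3/2 + R (V(R) = R - 3/2 = -3/2 + R)
T(h, C) = ½ + 3*C (T(h, C) = -5 - (-3/2 + (-3*C - 4)) = -5 - (-3/2 + (-4 - 3*C)) = -5 - (-11/2 - 3*C) = -5 + (11/2 + 3*C) = ½ + 3*C)
(y(T(-3, p(0)))*15)*(-36) = ((½ + 3*0)²*15)*(-36) = ((½ + 0)²*15)*(-36) = ((½)²*15)*(-36) = ((¼)*15)*(-36) = (15/4)*(-36) = -135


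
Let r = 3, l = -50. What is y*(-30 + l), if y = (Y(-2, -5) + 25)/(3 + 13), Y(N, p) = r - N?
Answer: -150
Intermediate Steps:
Y(N, p) = 3 - N
y = 15/8 (y = ((3 - 1*(-2)) + 25)/(3 + 13) = ((3 + 2) + 25)/16 = (5 + 25)*(1/16) = 30*(1/16) = 15/8 ≈ 1.8750)
y*(-30 + l) = 15*(-30 - 50)/8 = (15/8)*(-80) = -150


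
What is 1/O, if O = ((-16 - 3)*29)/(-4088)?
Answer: 4088/551 ≈ 7.4192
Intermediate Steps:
O = 551/4088 (O = -19*29*(-1/4088) = -551*(-1/4088) = 551/4088 ≈ 0.13478)
1/O = 1/(551/4088) = 4088/551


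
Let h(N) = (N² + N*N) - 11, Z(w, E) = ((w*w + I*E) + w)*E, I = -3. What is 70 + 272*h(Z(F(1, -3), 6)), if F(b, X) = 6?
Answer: 11277462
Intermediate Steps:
Z(w, E) = E*(w + w² - 3*E) (Z(w, E) = ((w*w - 3*E) + w)*E = ((w² - 3*E) + w)*E = (w + w² - 3*E)*E = E*(w + w² - 3*E))
h(N) = -11 + 2*N² (h(N) = (N² + N²) - 11 = 2*N² - 11 = -11 + 2*N²)
70 + 272*h(Z(F(1, -3), 6)) = 70 + 272*(-11 + 2*(6*(6 + 6² - 3*6))²) = 70 + 272*(-11 + 2*(6*(6 + 36 - 18))²) = 70 + 272*(-11 + 2*(6*24)²) = 70 + 272*(-11 + 2*144²) = 70 + 272*(-11 + 2*20736) = 70 + 272*(-11 + 41472) = 70 + 272*41461 = 70 + 11277392 = 11277462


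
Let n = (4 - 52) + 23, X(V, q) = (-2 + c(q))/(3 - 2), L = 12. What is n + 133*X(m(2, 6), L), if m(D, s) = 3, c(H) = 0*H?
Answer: -291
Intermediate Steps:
c(H) = 0
X(V, q) = -2 (X(V, q) = (-2 + 0)/(3 - 2) = -2/1 = -2*1 = -2)
n = -25 (n = -48 + 23 = -25)
n + 133*X(m(2, 6), L) = -25 + 133*(-2) = -25 - 266 = -291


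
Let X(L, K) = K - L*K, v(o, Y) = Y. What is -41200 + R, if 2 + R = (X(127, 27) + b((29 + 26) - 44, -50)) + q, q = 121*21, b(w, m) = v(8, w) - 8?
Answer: -42060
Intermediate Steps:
X(L, K) = K - K*L
b(w, m) = -8 + w (b(w, m) = w - 8 = -8 + w)
q = 2541
R = -860 (R = -2 + ((27*(1 - 1*127) + (-8 + ((29 + 26) - 44))) + 2541) = -2 + ((27*(1 - 127) + (-8 + (55 - 44))) + 2541) = -2 + ((27*(-126) + (-8 + 11)) + 2541) = -2 + ((-3402 + 3) + 2541) = -2 + (-3399 + 2541) = -2 - 858 = -860)
-41200 + R = -41200 - 860 = -42060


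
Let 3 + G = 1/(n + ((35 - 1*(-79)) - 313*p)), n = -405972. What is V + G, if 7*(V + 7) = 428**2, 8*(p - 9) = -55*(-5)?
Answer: 614434449094/23488325 ≈ 26159.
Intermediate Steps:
p = 347/8 (p = 9 + (-55*(-5))/8 = 9 + (1/8)*275 = 9 + 275/8 = 347/8 ≈ 43.375)
V = 183135/7 (V = -7 + (1/7)*428**2 = -7 + (1/7)*183184 = -7 + 183184/7 = 183135/7 ≈ 26162.)
G = -10066433/3355475 (G = -3 + 1/(-405972 + ((35 - 1*(-79)) - 313*347/8)) = -3 + 1/(-405972 + ((35 + 79) - 108611/8)) = -3 + 1/(-405972 + (114 - 108611/8)) = -3 + 1/(-405972 - 107699/8) = -3 + 1/(-3355475/8) = -3 - 8/3355475 = -10066433/3355475 ≈ -3.0000)
V + G = 183135/7 - 10066433/3355475 = 614434449094/23488325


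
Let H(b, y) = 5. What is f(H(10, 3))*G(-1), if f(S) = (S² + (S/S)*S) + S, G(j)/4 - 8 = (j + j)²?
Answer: 1680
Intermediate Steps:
G(j) = 32 + 16*j² (G(j) = 32 + 4*(j + j)² = 32 + 4*(2*j)² = 32 + 4*(4*j²) = 32 + 16*j²)
f(S) = S² + 2*S (f(S) = (S² + 1*S) + S = (S² + S) + S = (S + S²) + S = S² + 2*S)
f(H(10, 3))*G(-1) = (5*(2 + 5))*(32 + 16*(-1)²) = (5*7)*(32 + 16*1) = 35*(32 + 16) = 35*48 = 1680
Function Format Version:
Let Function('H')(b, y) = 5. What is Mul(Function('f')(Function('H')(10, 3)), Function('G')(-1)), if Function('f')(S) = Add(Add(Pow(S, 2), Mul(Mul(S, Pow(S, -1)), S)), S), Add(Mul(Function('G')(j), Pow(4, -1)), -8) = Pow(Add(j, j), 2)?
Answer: 1680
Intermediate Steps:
Function('G')(j) = Add(32, Mul(16, Pow(j, 2))) (Function('G')(j) = Add(32, Mul(4, Pow(Add(j, j), 2))) = Add(32, Mul(4, Pow(Mul(2, j), 2))) = Add(32, Mul(4, Mul(4, Pow(j, 2)))) = Add(32, Mul(16, Pow(j, 2))))
Function('f')(S) = Add(Pow(S, 2), Mul(2, S)) (Function('f')(S) = Add(Add(Pow(S, 2), Mul(1, S)), S) = Add(Add(Pow(S, 2), S), S) = Add(Add(S, Pow(S, 2)), S) = Add(Pow(S, 2), Mul(2, S)))
Mul(Function('f')(Function('H')(10, 3)), Function('G')(-1)) = Mul(Mul(5, Add(2, 5)), Add(32, Mul(16, Pow(-1, 2)))) = Mul(Mul(5, 7), Add(32, Mul(16, 1))) = Mul(35, Add(32, 16)) = Mul(35, 48) = 1680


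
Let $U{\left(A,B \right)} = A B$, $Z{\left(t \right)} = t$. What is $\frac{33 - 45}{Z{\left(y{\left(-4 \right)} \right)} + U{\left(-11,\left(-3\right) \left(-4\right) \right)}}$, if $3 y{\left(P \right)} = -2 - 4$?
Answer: $\frac{6}{67} \approx 0.089552$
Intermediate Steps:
$y{\left(P \right)} = -2$ ($y{\left(P \right)} = \frac{-2 - 4}{3} = \frac{1}{3} \left(-6\right) = -2$)
$\frac{33 - 45}{Z{\left(y{\left(-4 \right)} \right)} + U{\left(-11,\left(-3\right) \left(-4\right) \right)}} = \frac{33 - 45}{-2 - 11 \left(\left(-3\right) \left(-4\right)\right)} = - \frac{12}{-2 - 132} = - \frac{12}{-134} = \left(-12\right) \left(- \frac{1}{134}\right) = \frac{6}{67}$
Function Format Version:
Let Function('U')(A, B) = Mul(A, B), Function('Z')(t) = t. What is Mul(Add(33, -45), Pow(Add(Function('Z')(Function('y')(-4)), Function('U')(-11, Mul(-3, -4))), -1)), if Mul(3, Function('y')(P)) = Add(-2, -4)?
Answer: Rational(6, 67) ≈ 0.089552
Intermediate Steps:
Function('y')(P) = -2 (Function('y')(P) = Mul(Rational(1, 3), Add(-2, -4)) = Mul(Rational(1, 3), -6) = -2)
Mul(Add(33, -45), Pow(Add(Function('Z')(Function('y')(-4)), Function('U')(-11, Mul(-3, -4))), -1)) = Mul(Add(33, -45), Pow(Add(-2, Mul(-11, Mul(-3, -4))), -1)) = Mul(-12, Pow(Add(-2, Mul(-11, 12)), -1)) = Mul(-12, Pow(Add(-2, -132), -1)) = Mul(-12, Pow(-134, -1)) = Mul(-12, Rational(-1, 134)) = Rational(6, 67)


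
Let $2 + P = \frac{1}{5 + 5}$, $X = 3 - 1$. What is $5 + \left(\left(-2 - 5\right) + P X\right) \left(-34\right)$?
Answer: $\frac{1861}{5} \approx 372.2$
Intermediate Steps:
$X = 2$
$P = - \frac{19}{10}$ ($P = -2 + \frac{1}{5 + 5} = -2 + \frac{1}{10} = - \frac{19}{10} \approx -1.9$)
$5 + \left(\left(-2 - 5\right) + P X\right) \left(-34\right) = 5 + \left(\left(-2 - 5\right) - \frac{19}{5}\right) \left(-34\right) = 5 + \left(-7 - \frac{19}{5}\right) \left(-34\right) = 5 - - \frac{1836}{5} = 5 + \frac{1836}{5} = \frac{1861}{5}$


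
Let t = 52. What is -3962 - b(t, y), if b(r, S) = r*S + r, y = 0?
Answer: -4014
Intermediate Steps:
b(r, S) = r + S*r (b(r, S) = S*r + r = r + S*r)
-3962 - b(t, y) = -3962 - 52*(1 + 0) = -3962 - 52 = -4014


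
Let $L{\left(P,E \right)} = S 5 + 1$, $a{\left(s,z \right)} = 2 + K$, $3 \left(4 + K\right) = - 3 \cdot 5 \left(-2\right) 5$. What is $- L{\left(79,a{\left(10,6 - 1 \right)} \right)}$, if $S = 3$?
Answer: $-16$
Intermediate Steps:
$K = 46$ ($K = -4 + \frac{\left(-3\right) 5 \left(-2\right) 5}{3} = -4 + \frac{\left(-3\right) \left(\left(-10\right) 5\right)}{3} = -4 + \frac{\left(-3\right) \left(-50\right)}{3} = -4 + \frac{1}{3} \cdot 150 = -4 + 50 = 46$)
$a{\left(s,z \right)} = 48$ ($a{\left(s,z \right)} = 2 + 46 = 48$)
$L{\left(P,E \right)} = 16$ ($L{\left(P,E \right)} = 3 \cdot 5 + 1 = 15 + 1 = 16$)
$- L{\left(79,a{\left(10,6 - 1 \right)} \right)} = \left(-1\right) 16 = -16$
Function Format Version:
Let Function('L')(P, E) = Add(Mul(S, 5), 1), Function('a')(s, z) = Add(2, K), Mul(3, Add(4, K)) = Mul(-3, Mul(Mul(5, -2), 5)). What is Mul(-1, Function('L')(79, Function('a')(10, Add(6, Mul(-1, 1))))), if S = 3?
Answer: -16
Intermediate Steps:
K = 46 (K = Add(-4, Mul(Rational(1, 3), Mul(-3, Mul(Mul(5, -2), 5)))) = Add(-4, Mul(Rational(1, 3), Mul(-3, Mul(-10, 5)))) = Add(-4, Mul(Rational(1, 3), Mul(-3, -50))) = Add(-4, Mul(Rational(1, 3), 150)) = Add(-4, 50) = 46)
Function('a')(s, z) = 48 (Function('a')(s, z) = Add(2, 46) = 48)
Function('L')(P, E) = 16 (Function('L')(P, E) = Add(Mul(3, 5), 1) = Add(15, 1) = 16)
Mul(-1, Function('L')(79, Function('a')(10, Add(6, Mul(-1, 1))))) = Mul(-1, 16) = -16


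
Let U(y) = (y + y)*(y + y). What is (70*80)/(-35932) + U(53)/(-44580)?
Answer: -40836247/100115535 ≈ -0.40789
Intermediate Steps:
U(y) = 4*y² (U(y) = (2*y)*(2*y) = 4*y²)
(70*80)/(-35932) + U(53)/(-44580) = (70*80)/(-35932) + (4*53²)/(-44580) = 5600*(-1/35932) + (4*2809)*(-1/44580) = -1400/8983 + 11236*(-1/44580) = -1400/8983 - 2809/11145 = -40836247/100115535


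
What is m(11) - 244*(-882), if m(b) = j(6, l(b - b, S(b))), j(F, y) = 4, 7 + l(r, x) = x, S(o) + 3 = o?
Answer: 215212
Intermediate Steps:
S(o) = -3 + o
l(r, x) = -7 + x
m(b) = 4
m(11) - 244*(-882) = 4 - 244*(-882) = 4 + 215208 = 215212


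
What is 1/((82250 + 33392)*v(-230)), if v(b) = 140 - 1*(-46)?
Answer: 1/21509412 ≈ 4.6491e-8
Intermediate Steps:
v(b) = 186 (v(b) = 140 + 46 = 186)
1/((82250 + 33392)*v(-230)) = 1/((82250 + 33392)*186) = (1/186)/115642 = (1/115642)*(1/186) = 1/21509412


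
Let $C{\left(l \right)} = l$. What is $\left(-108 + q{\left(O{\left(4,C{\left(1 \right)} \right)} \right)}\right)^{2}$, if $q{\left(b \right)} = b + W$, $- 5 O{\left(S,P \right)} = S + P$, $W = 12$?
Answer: $9409$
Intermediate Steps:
$O{\left(S,P \right)} = - \frac{P}{5} - \frac{S}{5}$ ($O{\left(S,P \right)} = - \frac{S + P}{5} = - \frac{P + S}{5} = - \frac{P}{5} - \frac{S}{5}$)
$q{\left(b \right)} = 12 + b$ ($q{\left(b \right)} = b + 12 = 12 + b$)
$\left(-108 + q{\left(O{\left(4,C{\left(1 \right)} \right)} \right)}\right)^{2} = \left(-108 + \left(12 - 1\right)\right)^{2} = \left(-108 + 11\right)^{2} = \left(-97\right)^{2} = 9409$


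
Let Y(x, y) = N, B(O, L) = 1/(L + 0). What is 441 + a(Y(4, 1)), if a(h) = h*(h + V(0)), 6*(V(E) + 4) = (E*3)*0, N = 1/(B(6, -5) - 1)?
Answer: 16021/36 ≈ 445.03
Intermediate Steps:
B(O, L) = 1/L
N = -⅚ (N = 1/(1/(-5) - 1) = 1/(-⅕ - 1) = 1/(-6/5) = -⅚ ≈ -0.83333)
Y(x, y) = -⅚
V(E) = -4 (V(E) = -4 + ((E*3)*0)/6 = -4 + ((3*E)*0)/6 = -4 + (⅙)*0 = -4 + 0 = -4)
a(h) = h*(-4 + h) (a(h) = h*(h - 4) = h*(-4 + h))
441 + a(Y(4, 1)) = 441 - 5*(-4 - ⅚)/6 = 441 - ⅚*(-29/6) = 441 + 145/36 = 16021/36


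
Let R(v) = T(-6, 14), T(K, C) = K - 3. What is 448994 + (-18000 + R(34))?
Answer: 430985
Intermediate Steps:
T(K, C) = -3 + K
R(v) = -9 (R(v) = -3 - 6 = -9)
448994 + (-18000 + R(34)) = 448994 + (-18000 - 9) = 448994 - 18009 = 430985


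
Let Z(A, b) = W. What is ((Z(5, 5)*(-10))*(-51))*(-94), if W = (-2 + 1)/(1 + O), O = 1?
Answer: 23970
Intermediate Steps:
W = -½ (W = (-2 + 1)/(1 + 1) = -1/2 = -1*½ = -½ ≈ -0.50000)
Z(A, b) = -½
((Z(5, 5)*(-10))*(-51))*(-94) = (-½*(-10)*(-51))*(-94) = (5*(-51))*(-94) = -255*(-94) = 23970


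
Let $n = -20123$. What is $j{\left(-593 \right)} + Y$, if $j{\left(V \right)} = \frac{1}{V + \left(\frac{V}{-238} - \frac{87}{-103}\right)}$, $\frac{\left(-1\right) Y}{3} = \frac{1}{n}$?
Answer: $- \frac{449930171}{290878307091} \approx -0.0015468$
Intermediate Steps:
$Y = \frac{3}{20123}$ ($Y = - \frac{3}{-20123} = \left(-3\right) \left(- \frac{1}{20123}\right) = \frac{3}{20123} \approx 0.00014908$)
$j{\left(V \right)} = \frac{1}{\frac{87}{103} + \frac{237 V}{238}}$ ($j{\left(V \right)} = \frac{1}{V + \left(V \left(- \frac{1}{238}\right) - - \frac{87}{103}\right)} = \frac{1}{V - \left(- \frac{87}{103} + \frac{V}{238}\right)} = \frac{1}{\frac{87}{103} + \frac{237 V}{238}}$)
$j{\left(-593 \right)} + Y = \frac{24514}{3 \left(6902 + 8137 \left(-593\right)\right)} + \frac{3}{20123} = \frac{24514}{3 \left(6902 - 4825241\right)} + \frac{3}{20123} = \frac{24514}{3 \left(-4818339\right)} + \frac{3}{20123} = \frac{24514}{3} \left(- \frac{1}{4818339}\right) + \frac{3}{20123} = - \frac{24514}{14455017} + \frac{3}{20123} = - \frac{449930171}{290878307091}$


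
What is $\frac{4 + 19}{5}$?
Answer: $\frac{23}{5} \approx 4.6$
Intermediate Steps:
$\frac{4 + 19}{5} = \frac{1}{5} \cdot 23 = \frac{23}{5}$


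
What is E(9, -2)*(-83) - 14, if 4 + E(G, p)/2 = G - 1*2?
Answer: -512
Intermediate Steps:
E(G, p) = -12 + 2*G (E(G, p) = -8 + 2*(G - 1*2) = -8 + 2*(G - 2) = -8 + 2*(-2 + G) = -8 + (-4 + 2*G) = -12 + 2*G)
E(9, -2)*(-83) - 14 = (-12 + 2*9)*(-83) - 14 = (-12 + 18)*(-83) - 14 = 6*(-83) - 14 = -498 - 14 = -512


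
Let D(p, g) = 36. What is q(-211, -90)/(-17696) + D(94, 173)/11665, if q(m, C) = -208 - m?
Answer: 602061/206423840 ≈ 0.0029166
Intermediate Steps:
q(-211, -90)/(-17696) + D(94, 173)/11665 = (-208 - 1*(-211))/(-17696) + 36/11665 = (-208 + 211)*(-1/17696) + 36*(1/11665) = 3*(-1/17696) + 36/11665 = -3/17696 + 36/11665 = 602061/206423840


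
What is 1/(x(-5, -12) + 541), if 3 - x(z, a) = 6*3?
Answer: 1/526 ≈ 0.0019011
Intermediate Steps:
x(z, a) = -15 (x(z, a) = 3 - 6*3 = 3 - 1*18 = 3 - 18 = -15)
1/(x(-5, -12) + 541) = 1/(-15 + 541) = 1/526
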